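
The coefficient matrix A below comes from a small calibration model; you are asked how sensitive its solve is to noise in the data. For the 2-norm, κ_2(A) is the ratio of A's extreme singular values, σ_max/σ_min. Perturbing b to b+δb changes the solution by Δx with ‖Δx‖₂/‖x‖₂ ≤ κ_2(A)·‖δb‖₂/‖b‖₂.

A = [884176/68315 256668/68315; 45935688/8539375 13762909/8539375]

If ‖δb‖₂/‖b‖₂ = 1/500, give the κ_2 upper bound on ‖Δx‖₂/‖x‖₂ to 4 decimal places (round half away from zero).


form AᵀA = [84764496544576/431484765625 24722729472168/431484765625; 24722729472168/431484765625 7211648736049/431484765625] with trace 147161832449/690375625 and determinant 7269949696/17259390625
solving λ² − 147161832449/690375625·λ + 7269949696/17259390625 = 0 gives λ = 5329/25, 1364224/690375625
κ_2(A) = √(λ_max/λ_min) = √((5329/25) / (1364224/690375625)) = 328.4375
perturbation bound = 328.4375·1/500 = 0.6569

0.6569


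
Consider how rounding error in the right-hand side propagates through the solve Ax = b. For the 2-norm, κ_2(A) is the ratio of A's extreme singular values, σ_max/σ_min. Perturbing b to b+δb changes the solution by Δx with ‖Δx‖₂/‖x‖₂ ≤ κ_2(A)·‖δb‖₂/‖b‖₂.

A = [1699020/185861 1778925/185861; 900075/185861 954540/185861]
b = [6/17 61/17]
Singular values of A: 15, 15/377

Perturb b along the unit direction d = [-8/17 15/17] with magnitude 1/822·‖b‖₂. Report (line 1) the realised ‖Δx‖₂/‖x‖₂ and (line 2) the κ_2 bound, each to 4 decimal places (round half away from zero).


σ_max = 15, σ_min = 15/377
κ_2(A) = 15 / (15/377) = 377.0000
bound on ‖Δx‖/‖x‖: κ·ε = 377.0000·1/822 = 0.4586
solve Ax = b  →  x = [-54.5080 52.0966]
‖b‖₂ = 3.6056 and ‖x‖₂ = 75.4001
Δx = A⁻¹·δb where δb = 1/822·3.6056·d; ‖Δx‖ = 0.1102
realised ‖Δx‖/‖x‖ = 0.0015
so the bound overstates the realised error by a factor of ≈ 313.6835 (computed from the unrounded values)

0.0015
0.4586


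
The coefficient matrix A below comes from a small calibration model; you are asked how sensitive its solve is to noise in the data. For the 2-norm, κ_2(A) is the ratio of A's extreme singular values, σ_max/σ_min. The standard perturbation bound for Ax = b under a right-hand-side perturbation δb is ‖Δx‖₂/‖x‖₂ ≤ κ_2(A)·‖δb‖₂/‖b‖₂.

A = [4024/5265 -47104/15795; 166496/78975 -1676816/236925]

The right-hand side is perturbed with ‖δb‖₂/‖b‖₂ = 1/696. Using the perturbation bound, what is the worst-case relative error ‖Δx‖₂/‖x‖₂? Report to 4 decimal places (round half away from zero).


M = AᵀA = [185587264/36905625 -1904326144/110716875; -1904326144/110716875 19591354624/332150625]. tr(M)=34018624/531441, det(M)=409600/531441
eigenvalues of AᵀA: λ = (tr ± √(tr²−4·det))/2 = 64, 6400/531441
σ_max=√64=8, σ_min=√(6400/531441)=(80/729) → κ = 72.9000
κ_2(A)·‖δb‖/‖b‖ = 0.1047

0.1047


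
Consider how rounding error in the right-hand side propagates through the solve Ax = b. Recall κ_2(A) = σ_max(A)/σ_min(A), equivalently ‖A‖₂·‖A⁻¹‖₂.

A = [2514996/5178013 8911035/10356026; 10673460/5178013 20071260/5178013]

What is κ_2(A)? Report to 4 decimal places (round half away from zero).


185.7250

AᵀA = [71533583136/15949921849 134107911630/15949921849; 134107911630/15949921849 1005846791625/63799687396]; tr = 4470522921/220760164, det = 656100/55190041
λ_max, λ_min = (4470522921/220760164 ± √19983257735288765841/48735050009306896)/2 = 81/4, 32400/55190041
κ_2(A) = √(λ_max/λ_min) = √((81/4) / (32400/55190041)) = 185.7250


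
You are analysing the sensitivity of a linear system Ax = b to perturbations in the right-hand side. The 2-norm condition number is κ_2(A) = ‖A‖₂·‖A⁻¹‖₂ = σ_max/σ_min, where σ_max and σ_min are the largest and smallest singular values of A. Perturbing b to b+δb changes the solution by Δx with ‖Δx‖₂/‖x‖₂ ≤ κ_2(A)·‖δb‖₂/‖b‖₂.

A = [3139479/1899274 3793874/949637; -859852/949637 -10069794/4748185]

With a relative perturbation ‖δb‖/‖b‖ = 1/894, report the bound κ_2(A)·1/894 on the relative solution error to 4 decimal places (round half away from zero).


0.2403

M = AᵀA = [3410622901/960138868 10230370479/1200173585; 10230370479/1200173585 122767567048/6000867925]. tr(M)=44333526209/1846420900, det(M)=5764801/461605225
λ_max, λ_min = (44333526209/1846420900 ± √1965291238139278057281/3409270139956810000)/2 = 2401/100, 9604/18464209
κ_2(A) = √(λ_max/λ_min) = √((2401/100) / (9604/18464209)) = 214.8500
perturbation bound = 214.8500·1/894 = 0.2403


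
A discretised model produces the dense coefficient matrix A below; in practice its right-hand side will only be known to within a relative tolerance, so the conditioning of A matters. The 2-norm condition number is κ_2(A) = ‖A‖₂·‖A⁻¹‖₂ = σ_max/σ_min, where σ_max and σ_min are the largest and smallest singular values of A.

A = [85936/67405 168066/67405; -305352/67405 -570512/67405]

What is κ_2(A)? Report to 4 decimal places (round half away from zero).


198.2500

AᵀA = [4024993600/181737361 7545996000/181737361; 7545996000/181737361 14149204900/181737361]; tr = 62886500/628849, det = 160000/628849
solving λ² − 62886500/628849·λ + 160000/628849 = 0 gives λ = 100, 1600/628849
so κ_2 = √(100 / (1600/628849)) = 198.2500


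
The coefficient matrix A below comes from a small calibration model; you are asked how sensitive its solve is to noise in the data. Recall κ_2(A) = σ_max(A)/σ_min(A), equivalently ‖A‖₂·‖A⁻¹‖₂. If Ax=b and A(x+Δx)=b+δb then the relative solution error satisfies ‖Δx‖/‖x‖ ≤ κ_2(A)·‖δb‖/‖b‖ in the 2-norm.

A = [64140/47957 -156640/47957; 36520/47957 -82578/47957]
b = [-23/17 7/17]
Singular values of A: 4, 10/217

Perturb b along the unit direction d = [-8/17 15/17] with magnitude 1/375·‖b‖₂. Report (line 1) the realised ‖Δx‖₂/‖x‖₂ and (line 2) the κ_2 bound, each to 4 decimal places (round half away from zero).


0.0038
0.2315

σ_max = 4, σ_min = 10/217
κ = σ_max/σ_min = 4/(10/217) = 86.8000
κ_2(A)·‖δb‖/‖b‖ = 0.2315
solve Ax = b  →  x = [19.9346 8.5769]
‖b‖ = 1.4142, ‖x‖ = 21.7014
δb = ε·‖b‖·d = [-0.0018 0.0033]; solving A·Δx = δb gives ‖Δx‖ = 0.0818
realised ‖Δx‖/‖x‖ = 0.0038
so the bound overstates the realised error by a factor of ≈ 61.3809 (computed from the unrounded values)


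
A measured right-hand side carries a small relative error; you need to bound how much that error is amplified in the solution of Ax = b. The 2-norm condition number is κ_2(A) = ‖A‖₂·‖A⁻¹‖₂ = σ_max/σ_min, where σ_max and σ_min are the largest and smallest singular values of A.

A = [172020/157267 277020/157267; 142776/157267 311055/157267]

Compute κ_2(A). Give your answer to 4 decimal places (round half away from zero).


M = AᵀA = [59424336/29408929 109469880/29408929; 109469880/29408929 206296425/29408929]. tr(M)=919449/101761, det(M)=32400/101761
solving λ² − 919449/101761·λ + 32400/101761 = 0 gives λ = 9, 3600/101761
κ_2(A) = √(λ_max/λ_min) = √(9 / (3600/101761)) = 15.9500

15.9500


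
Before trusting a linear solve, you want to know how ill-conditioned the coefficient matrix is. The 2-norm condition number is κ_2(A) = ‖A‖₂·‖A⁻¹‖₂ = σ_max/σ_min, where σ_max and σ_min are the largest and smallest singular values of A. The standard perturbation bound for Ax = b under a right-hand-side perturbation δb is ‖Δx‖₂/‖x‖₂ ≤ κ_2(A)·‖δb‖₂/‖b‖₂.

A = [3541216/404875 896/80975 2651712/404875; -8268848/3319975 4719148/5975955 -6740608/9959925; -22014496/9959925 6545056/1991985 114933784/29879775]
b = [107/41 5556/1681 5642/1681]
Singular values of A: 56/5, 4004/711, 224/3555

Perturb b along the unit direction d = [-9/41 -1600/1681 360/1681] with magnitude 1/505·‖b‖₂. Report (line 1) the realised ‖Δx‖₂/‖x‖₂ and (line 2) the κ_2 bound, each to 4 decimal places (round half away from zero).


largest singular value 56/5, smallest 224/3555
condition number: (56/5) ÷ (224/3555) = 177.7500
perturbation bound = 177.7500·1/505 = 0.3520
solve Ax = b  →  x = [16.9421 38.5155 -22.2918]
2-norm of b is 5.3852; of x, 47.6172
with δb = [-0.0023 -0.0101 0.0023], A·Δx = δb → ‖Δx‖ = 0.1692
realised ‖Δx‖/‖x‖ = 0.0036
so the bound overstates the realised error by a factor of ≈ 99.0338 (computed from the unrounded values)

0.0036
0.3520


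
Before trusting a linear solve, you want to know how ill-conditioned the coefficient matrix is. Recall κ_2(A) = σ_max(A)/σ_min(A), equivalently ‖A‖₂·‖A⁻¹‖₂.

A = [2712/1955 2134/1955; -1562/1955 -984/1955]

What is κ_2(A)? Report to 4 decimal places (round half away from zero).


AᵀA = [33892/13225 25344/13225; 25344/13225 19108/13225]; tr = 2120/529, det = 16/529
eigenvalues of AᵀA: λ = (tr ± √(tr²−4·det))/2 = 4, 4/529
σ_max=√4=2, σ_min=√(4/529)=(2/23) → κ = 23.0000

23.0000


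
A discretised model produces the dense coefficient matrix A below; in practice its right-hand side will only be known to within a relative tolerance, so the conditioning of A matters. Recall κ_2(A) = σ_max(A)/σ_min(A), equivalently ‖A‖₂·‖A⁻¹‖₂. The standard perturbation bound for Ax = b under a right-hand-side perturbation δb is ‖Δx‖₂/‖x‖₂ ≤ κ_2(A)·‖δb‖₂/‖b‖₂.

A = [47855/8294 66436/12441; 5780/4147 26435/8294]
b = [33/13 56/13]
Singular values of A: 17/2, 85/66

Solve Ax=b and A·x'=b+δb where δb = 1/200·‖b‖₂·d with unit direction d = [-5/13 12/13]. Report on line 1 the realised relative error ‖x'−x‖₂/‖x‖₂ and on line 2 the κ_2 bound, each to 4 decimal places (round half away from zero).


0.0082
0.0330

largest singular value 17/2, smallest 85/66
κ = σ_max/σ_min = (17/2)/(85/66) = 6.6000
bound on ‖Δx‖/‖x‖: κ·ε = 6.6000·1/200 = 0.0330
solve Ax = b  →  x = [-1.3623 1.9473]
‖b‖₂ = 5.0000 and ‖x‖₂ = 2.3765
re-solving with b+δb shifts x by Δx of norm 0.0194
realised ‖Δx‖/‖x‖ = 0.0082
realised/bound (from unrounded values) ≈ 0.2475


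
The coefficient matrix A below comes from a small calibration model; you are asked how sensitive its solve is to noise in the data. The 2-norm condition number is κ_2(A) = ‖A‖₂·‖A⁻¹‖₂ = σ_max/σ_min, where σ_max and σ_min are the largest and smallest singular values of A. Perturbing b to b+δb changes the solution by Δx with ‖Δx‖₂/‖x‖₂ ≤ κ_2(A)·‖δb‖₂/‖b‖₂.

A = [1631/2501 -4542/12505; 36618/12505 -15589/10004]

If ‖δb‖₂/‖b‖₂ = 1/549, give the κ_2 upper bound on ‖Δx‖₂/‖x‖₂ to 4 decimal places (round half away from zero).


0.4444

form AᵀA = [837229/93025 -35721/7442; -35721/7442 3810529/1488400] with trace 17206193/1488400 and determinant 83521/37210000
solving λ² − 17206193/1488400·λ + 83521/37210000 = 0 gives λ = 289/25, 289/1488400
σ_max=√(289/25)=(17/5), σ_min=√(289/1488400)=(17/1220) → κ = 244.0000
bound on ‖Δx‖/‖x‖: κ·ε = 244.0000·1/549 = 0.4444


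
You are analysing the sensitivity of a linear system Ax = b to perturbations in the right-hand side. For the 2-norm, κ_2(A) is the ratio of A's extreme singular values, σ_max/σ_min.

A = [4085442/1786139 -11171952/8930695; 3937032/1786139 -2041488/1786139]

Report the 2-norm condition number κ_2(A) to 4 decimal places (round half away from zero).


90.5750

M = AᵀA = [38277119268/3793451281 -102056337504/18967256405; -102056337504/18967256405 272300050944/94836282025]. tr(M)=4253384196/328153225, det(M)=6718464/328153225
char-poly roots: 324/25 and 20736/13126129
κ_2(A) = √(λ_max/λ_min) = √((324/25) / (20736/13126129)) = 90.5750


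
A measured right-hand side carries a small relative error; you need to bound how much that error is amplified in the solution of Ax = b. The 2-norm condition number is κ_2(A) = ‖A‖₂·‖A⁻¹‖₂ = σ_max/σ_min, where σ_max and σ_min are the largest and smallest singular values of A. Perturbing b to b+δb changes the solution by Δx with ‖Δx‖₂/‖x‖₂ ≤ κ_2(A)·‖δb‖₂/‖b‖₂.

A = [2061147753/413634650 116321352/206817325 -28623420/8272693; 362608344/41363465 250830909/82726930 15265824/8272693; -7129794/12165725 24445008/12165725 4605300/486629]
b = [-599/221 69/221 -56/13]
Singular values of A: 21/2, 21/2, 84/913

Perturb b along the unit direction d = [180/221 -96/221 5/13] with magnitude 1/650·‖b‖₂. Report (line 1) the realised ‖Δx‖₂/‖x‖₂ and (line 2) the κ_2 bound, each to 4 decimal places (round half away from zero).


0.0020
0.1756

from the listed singular values, σ₁ = 21/2, σ_n = 84/913
condition number: (21/2) ÷ (84/913) = 114.1250
worst-case relative error ≤ 114.1250 × 1/650 = 0.1756
solve Ax = b  →  x = [-11.9503 40.6323 -9.8223]
‖b‖₂ = 5.0990 and ‖x‖₂ = 43.4772
δb = ε·‖b‖·d = [0.0064 -0.0034 0.0030]; solving A·Δx = δb gives ‖Δx‖ = 0.0853
dividing the unrounded norms, ‖Δx‖/‖x‖ = 0.0020
tightness: 0.0020 against a bound of 0.1756 (unrounded ratio ≈ 0.0112)


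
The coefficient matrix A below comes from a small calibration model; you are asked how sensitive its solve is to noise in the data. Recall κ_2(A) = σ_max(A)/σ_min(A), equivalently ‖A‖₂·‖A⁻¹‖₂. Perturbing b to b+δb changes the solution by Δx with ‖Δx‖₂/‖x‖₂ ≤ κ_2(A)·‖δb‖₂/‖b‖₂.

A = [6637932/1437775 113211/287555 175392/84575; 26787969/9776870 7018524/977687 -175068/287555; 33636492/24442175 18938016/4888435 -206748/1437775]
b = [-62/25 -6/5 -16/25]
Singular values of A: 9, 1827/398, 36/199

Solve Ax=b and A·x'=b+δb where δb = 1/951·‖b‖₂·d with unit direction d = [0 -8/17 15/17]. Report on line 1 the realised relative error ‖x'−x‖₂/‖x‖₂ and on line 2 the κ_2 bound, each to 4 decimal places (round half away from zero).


0.0336
0.0523

largest singular value 9, smallest 36/199
κ_2(A) = 9 / (36/199) = 49.7500
bound on ‖Δx‖/‖x‖: κ·ε = 49.7500·1/951 = 0.0523
solve Ax = b  →  x = [-0.4438 -0.0152 -0.2050]
‖b‖ = 2.8284, ‖x‖ = 0.4891
re-solving with b+δb shifts x by Δx of norm 0.0164
realised ‖Δx‖/‖x‖ = 0.0336
so the bound overstates the realised error by a factor of ≈ 1.5563 (computed from the unrounded values)


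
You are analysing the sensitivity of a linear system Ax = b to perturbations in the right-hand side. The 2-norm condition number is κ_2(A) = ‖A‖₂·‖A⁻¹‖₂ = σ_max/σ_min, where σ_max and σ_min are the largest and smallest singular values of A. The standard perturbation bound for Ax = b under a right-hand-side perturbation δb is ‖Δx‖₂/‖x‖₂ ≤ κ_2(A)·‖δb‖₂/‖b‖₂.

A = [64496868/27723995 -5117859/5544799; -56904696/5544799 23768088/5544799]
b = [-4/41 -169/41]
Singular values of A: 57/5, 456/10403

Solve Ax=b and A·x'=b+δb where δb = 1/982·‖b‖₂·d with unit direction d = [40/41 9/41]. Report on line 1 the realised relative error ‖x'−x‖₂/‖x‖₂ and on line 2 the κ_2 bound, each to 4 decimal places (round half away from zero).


from the listed singular values, σ₁ = 57/5, σ_n = 456/10403
condition number: (57/5) ÷ (456/10403) = 260.0750
worst-case relative error ≤ 260.0750 × 1/982 = 0.2648
solve Ax = b  →  x = [-8.4506 -21.1937]
‖b‖ = 4.1231, ‖x‖ = 22.8163
re-solving with b+δb shifts x by Δx of norm 0.0958
dividing the unrounded norms, ‖Δx‖/‖x‖ = 0.0042
realised/bound (from unrounded values) ≈ 0.0159

0.0042
0.2648


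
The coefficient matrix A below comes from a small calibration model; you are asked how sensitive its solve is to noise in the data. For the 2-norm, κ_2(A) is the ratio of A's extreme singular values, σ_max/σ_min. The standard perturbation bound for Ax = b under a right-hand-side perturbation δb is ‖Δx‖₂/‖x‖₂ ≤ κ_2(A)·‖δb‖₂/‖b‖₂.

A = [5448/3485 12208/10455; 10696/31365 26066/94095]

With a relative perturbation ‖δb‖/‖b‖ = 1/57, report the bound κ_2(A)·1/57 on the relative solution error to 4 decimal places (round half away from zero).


2.0132

M = AᵀA = [299648/117045 674128/351135; 674128/351135 1517108/1053405]. tr(M)=842788/210681, det(M)=256/210681
char-poly roots: 4 and 64/210681
κ_2(A) = √(λ_max/λ_min) = √(4 / (64/210681)) = 114.7500
worst-case relative error ≤ 114.7500 × 1/57 = 2.0132


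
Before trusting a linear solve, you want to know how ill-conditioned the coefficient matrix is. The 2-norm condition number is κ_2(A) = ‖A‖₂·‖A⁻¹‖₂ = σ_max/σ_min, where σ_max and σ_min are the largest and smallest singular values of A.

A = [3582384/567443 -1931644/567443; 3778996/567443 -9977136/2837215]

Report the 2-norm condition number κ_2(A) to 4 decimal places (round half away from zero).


230.2000

M = AᵀA = [111558928/1324801 -297483264/6624005; -297483264/6624005 793356304/33120025]. tr(M)=3582329504/33120025, det(M)=7311616/33120025
λ_max, λ_min = (3582329504/33120025 ± √12832116031610044416/1096936056000625)/2 = 2704/25, 2704/1324801
κ_2(A) = √(λ_max/λ_min) = √((2704/25) / (2704/1324801)) = 230.2000


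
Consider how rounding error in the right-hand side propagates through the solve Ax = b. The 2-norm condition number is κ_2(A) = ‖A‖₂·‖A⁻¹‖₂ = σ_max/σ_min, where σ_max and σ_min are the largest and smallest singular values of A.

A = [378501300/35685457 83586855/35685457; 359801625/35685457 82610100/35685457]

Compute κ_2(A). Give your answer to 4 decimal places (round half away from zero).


AᵀA = [324281145605625/1514211464089 72961928064000/1514211464089; 72961928064000/1514211464089 16422343580025/1514211464089]; tr = 202679053650/900780169, det = 791015625/900780169
char-poly roots: 225 and 3515625/900780169
σ_max=√225=15, σ_min=√(3515625/900780169)=(1875/30013) → κ = 240.1040

240.1040


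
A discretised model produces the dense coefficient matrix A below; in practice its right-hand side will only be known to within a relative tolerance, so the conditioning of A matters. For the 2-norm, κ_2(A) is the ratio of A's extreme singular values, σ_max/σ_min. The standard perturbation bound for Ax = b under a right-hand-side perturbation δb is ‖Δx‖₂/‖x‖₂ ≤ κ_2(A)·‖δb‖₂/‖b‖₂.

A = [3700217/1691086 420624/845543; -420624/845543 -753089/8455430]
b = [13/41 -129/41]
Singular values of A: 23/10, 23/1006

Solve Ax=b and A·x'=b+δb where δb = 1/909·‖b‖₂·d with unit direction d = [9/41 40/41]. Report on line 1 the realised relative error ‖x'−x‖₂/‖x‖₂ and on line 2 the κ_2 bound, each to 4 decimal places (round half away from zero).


0.0012
0.1107

largest singular value 23/10, smallest 23/1006
κ_2(A) = (23/10) / (23/1006) = 100.6000
perturbation bound = 100.6000·1/909 = 0.1107
solve Ax = b  →  x = [29.2280 -127.9215]
‖b‖ = 3.1623, ‖x‖ = 131.2181
with δb = [0.0008 0.0034], A·Δx = δb → ‖Δx‖ = 0.1522
relative error = 0.0012
realised/bound (from unrounded values) ≈ 0.0105


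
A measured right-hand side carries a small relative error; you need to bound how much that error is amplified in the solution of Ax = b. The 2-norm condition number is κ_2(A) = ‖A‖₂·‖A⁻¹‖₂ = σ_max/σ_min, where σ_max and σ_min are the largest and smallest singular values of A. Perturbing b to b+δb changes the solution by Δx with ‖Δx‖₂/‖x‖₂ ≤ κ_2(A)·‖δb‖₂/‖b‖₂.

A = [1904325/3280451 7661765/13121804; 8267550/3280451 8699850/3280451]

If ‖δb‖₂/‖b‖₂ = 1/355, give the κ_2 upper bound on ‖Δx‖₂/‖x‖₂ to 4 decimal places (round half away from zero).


form AᵀA = [42819058125/6401760121 179831213625/25607040484; 179831213625/25607040484 755324737225/102428161936] with trace 1712758225/121793296 and determinant 140625/30448324
solving λ² − 1712758225/121793296·λ + 140625/30448324 = 0 gives λ = 225/16, 2500/7612081
σ_max=√(225/16)=(15/4), σ_min=√(2500/7612081)=(50/2759) → κ = 206.9250
worst-case relative error ≤ 206.9250 × 1/355 = 0.5829

0.5829


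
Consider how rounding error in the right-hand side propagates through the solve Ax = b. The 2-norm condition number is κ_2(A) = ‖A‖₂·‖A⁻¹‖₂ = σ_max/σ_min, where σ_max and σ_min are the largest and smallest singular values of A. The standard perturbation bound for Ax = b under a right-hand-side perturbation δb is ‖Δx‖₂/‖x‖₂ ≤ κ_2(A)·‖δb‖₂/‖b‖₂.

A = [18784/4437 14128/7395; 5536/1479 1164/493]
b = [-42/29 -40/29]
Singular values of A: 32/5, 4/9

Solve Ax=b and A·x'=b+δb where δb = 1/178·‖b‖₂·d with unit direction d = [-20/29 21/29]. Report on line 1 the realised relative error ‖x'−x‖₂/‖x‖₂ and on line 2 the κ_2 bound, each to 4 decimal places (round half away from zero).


largest singular value 32/5, smallest 4/9
κ_2(A) = (32/5) / (4/9) = 14.4000
perturbation bound = 14.4000·1/178 = 0.0809
solve Ax = b  →  x = [-0.2757 -0.1471]
‖b‖₂ = 2.0000 and ‖x‖₂ = 0.3125
δb = ε·‖b‖·d = [-0.0077 0.0081]; solving A·Δx = δb gives ‖Δx‖ = 0.0253
relative error = 0.0809
tightness: 0.0809 against a bound of 0.0809; the bound is attained (ratio 1)

0.0809
0.0809


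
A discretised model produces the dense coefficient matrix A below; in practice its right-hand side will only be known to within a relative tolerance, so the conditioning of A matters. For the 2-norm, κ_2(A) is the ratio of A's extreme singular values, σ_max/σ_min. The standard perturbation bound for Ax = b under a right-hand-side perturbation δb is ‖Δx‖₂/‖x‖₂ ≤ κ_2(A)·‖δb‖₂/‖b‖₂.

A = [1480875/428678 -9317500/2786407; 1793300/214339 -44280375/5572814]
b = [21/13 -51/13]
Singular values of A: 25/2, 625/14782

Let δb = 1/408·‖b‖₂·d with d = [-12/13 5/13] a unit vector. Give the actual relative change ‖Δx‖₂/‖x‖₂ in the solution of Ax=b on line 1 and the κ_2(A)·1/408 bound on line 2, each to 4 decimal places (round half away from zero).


0.0035
0.7246

from the listed singular values, σ₁ = 25/2, σ_n = 625/14782
κ = σ_max/σ_min = (25/2)/(625/14782) = 295.6400
bound on ‖Δx‖/‖x‖: κ·ε = 295.6400·1/408 = 0.7246
solve Ax = b  →  x = [-49.1073 -51.2147]
‖b‖₂ = 4.2426 and ‖x‖₂ = 70.9540
with δb = [-0.0096 0.0040], A·Δx = δb → ‖Δx‖ = 0.2459
relative error = 0.0035
tightness: 0.0035 against a bound of 0.7246 (unrounded ratio ≈ 0.0048)


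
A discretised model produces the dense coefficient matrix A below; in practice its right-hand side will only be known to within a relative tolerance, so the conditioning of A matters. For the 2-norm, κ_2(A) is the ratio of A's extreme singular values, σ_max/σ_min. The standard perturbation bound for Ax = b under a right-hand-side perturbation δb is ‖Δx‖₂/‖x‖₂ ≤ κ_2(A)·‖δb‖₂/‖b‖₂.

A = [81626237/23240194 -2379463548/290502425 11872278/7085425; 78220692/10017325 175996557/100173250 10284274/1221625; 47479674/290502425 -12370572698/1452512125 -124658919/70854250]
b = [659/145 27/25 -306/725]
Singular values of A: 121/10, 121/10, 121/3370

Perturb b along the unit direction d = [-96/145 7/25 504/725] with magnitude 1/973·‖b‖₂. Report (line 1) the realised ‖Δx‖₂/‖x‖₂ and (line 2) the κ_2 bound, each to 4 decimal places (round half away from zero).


σ_max = 121/10, σ_min = 121/3370
condition number: (121/10) ÷ (121/3370) = 337.0000
bound on ‖Δx‖/‖x‖: κ·ε = 337.0000·1/973 = 0.3464
solve Ax = b  →  x = [59.1943 13.0646 -57.5036]
‖b‖₂ = 4.6904 and ‖x‖₂ = 83.5543
Δx = A⁻¹·δb where δb = 1/973·4.6904·d; ‖Δx‖ = 0.1343
realised ‖Δx‖/‖x‖ = 0.0016
realised/bound (from unrounded values) ≈ 0.0046

0.0016
0.3464


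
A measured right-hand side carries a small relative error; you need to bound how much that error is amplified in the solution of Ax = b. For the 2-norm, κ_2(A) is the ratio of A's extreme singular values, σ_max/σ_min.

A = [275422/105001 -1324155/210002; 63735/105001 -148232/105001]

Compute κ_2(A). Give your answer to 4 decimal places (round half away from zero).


M = AᵀA = [47542789/6558721 -114097725/6558721; -114097725/6558721 1095346441/26234884]. tr(M)=7606613/155236, det(M)=2401/155236
λ_max, λ_min = (7606613/155236 ± √57859070445225/24098215696)/2 = 49, 49/155236
so κ_2 = √(49 / (49/155236)) = 394.0000

394.0000


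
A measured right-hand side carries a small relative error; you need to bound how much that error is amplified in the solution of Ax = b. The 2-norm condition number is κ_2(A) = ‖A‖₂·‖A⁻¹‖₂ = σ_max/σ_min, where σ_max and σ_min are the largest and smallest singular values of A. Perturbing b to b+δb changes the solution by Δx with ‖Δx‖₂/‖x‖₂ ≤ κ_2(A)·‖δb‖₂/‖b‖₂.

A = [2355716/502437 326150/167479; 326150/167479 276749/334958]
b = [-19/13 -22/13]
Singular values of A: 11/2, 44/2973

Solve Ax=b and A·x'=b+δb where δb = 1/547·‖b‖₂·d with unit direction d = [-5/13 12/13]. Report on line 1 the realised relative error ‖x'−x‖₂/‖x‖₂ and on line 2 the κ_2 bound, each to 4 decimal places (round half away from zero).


0.0041
0.6794

from the listed singular values, σ₁ = 11/2, σ_n = 44/2973
κ = σ_max/σ_min = (11/2)/(44/2973) = 371.6250
bound on ‖Δx‖/‖x‖: κ·ε = 371.6250·1/547 = 0.6794
solve Ax = b  →  x = [25.6521 -62.5105]
2-norm of b is 2.2361; of x, 67.5692
δb = ε·‖b‖·d = [-0.0016 0.0038]; solving A·Δx = δb gives ‖Δx‖ = 0.2762
realised ‖Δx‖/‖x‖ = 0.0041
tightness: 0.0041 against a bound of 0.6794 (unrounded ratio ≈ 0.0060)


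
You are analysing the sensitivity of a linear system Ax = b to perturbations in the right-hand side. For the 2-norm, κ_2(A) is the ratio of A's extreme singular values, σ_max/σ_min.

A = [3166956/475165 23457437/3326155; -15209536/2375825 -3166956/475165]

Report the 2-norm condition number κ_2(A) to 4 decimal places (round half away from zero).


form AᵀA = [573210752656/6711705625 842590812492/9396387875; 842590812492/9396387875 1238647152913/13154943025] with trace 70218199409/391050625 and determinant 5158686976/9776265625
char-poly roots: 4489/25 and 1149184/391050625
so κ_2 = √((4489/25) / (1149184/391050625)) = 247.1875

247.1875


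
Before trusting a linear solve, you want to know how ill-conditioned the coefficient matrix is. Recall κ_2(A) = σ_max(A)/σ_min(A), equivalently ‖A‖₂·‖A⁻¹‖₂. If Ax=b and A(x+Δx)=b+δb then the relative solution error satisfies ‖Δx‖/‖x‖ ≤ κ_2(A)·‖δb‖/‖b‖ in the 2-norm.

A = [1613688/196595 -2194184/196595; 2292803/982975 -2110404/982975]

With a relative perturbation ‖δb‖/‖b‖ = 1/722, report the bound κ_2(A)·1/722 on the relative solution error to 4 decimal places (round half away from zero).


form AᵀA = [41854056889/574800625 -55536555852/574800625; -55536555852/574800625 74250381136/574800625] with trace 4644177521/22992025 and determinant 1626347584/22992025
λ_max, λ_min = (4644177521/22992025 ± √21418812749321635041/528633213600625)/2 = 5041/25, 322624/919681
κ = σ_max/σ_min = (71/5)/(568/959) = 23.9750
perturbation bound = 23.9750·1/722 = 0.0332

0.0332


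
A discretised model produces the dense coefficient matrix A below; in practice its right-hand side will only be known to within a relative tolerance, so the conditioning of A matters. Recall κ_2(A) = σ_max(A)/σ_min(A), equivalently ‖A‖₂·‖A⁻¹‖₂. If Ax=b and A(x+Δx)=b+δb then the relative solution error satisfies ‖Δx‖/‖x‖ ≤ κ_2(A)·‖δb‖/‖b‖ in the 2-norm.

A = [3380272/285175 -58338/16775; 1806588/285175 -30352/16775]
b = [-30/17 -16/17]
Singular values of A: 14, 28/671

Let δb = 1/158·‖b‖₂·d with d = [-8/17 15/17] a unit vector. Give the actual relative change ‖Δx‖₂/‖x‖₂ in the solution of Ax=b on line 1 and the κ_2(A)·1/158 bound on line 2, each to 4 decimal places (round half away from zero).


from the listed singular values, σ₁ = 14, σ_n = 28/671
κ_2(A) = 14 / (28/671) = 335.5000
bound on ‖Δx‖/‖x‖: κ·ε = 335.5000·1/158 = 2.1234
solve Ax = b  →  x = [-0.1371 0.0400]
‖b‖₂ = 2.0000 and ‖x‖₂ = 0.1429
δb = ε·‖b‖·d = [-0.0060 0.0112]; solving A·Δx = δb gives ‖Δx‖ = 0.3033
relative error = 2.1234
tightness: 2.1234 against a bound of 2.1234; the bound is attained (ratio 1)

2.1234
2.1234


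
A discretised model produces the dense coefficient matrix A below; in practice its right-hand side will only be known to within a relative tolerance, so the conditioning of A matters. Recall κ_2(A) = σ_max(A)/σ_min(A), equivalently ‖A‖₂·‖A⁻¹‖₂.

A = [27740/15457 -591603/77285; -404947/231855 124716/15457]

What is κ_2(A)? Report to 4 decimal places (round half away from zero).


form AᵀA = [400857649/63920025 -39530944/1420445; -39530944/1420445 878532849/7102225] with trace 988418/7605 and determinant 130321/105625
char-poly roots: 3249/25 and 361/38025
σ_max=√(3249/25)=(57/5), σ_min=√(361/38025)=(19/195) → κ = 117.0000

117.0000


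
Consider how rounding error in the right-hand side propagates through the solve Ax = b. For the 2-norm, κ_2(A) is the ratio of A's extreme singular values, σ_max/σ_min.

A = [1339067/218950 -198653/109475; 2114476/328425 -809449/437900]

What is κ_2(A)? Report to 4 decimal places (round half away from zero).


form AᵀA = [8090829701/102604500 -393295903/17100750; -393295903/17100750 305972869/45602000] with trace 280936597/3283344 and determinant 1874161/13133376
eigenvalues of AᵀA: λ = (tr ± √(tr²−4·det))/2 = 1369/16, 1369/820836
κ = σ_max/σ_min = (37/4)/(37/906) = 226.5000

226.5000


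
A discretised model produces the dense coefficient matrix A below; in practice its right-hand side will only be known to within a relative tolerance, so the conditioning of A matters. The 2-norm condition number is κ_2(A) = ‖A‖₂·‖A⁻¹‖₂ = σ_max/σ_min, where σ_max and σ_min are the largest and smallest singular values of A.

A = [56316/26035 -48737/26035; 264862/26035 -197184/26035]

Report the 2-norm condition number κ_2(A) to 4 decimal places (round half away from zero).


63.5000

AᵀA = [1744756/16129 -1308060/16129; -1308060/16129 981721/16129]; tr = 2726477/16129, det = 114244/16129
eigenvalues of AᵀA: λ = (tr ± √(tr²−4·det))/2 = 169, 676/16129
σ_max=√169=13, σ_min=√(676/16129)=(26/127) → κ = 63.5000


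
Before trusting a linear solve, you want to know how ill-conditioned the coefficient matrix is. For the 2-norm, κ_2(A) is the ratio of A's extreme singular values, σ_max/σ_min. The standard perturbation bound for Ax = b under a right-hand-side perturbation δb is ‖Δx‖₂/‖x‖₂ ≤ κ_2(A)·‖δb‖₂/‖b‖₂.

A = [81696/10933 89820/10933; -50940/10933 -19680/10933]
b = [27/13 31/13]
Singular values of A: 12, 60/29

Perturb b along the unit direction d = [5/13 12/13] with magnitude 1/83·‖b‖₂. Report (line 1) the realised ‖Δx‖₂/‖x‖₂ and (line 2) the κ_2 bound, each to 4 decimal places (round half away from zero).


largest singular value 12, smallest 60/29
κ_2(A) = 12 / (60/29) = 5.8000
κ_2(A)·‖δb‖/‖b‖ = 0.0699
solve Ax = b  →  x = [-0.9397 1.1075]
2-norm of b is 3.1623; of x, 1.4524
δb = ε·‖b‖·d = [0.0147 0.0352]; solving A·Δx = δb gives ‖Δx‖ = 0.0184
realised ‖Δx‖/‖x‖ = 0.0127
realised/bound (from unrounded values) ≈ 0.1814

0.0127
0.0699


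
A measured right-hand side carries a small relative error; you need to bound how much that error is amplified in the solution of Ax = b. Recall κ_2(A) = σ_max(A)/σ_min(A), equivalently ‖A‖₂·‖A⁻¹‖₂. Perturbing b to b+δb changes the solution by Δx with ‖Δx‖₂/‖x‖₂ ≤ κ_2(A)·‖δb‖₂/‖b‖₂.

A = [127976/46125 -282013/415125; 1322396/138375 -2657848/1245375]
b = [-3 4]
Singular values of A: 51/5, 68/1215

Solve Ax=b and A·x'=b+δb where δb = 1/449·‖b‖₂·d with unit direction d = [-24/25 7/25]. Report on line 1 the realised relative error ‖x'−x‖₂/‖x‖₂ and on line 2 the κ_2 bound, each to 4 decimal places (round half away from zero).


from the listed singular values, σ₁ = 51/5, σ_n = 68/1215
condition number: (51/5) ÷ (68/1215) = 182.2500
worst-case relative error ≤ 182.2500 × 1/449 = 0.4059
solve Ax = b  →  x = [15.9756 69.6628]
‖b‖₂ = 5.0000 and ‖x‖₂ = 71.4712
re-solving with b+δb shifts x by Δx of norm 0.1990
realised ‖Δx‖/‖x‖ = 0.0028
so the bound overstates the realised error by a factor of ≈ 145.8012 (computed from the unrounded values)

0.0028
0.4059


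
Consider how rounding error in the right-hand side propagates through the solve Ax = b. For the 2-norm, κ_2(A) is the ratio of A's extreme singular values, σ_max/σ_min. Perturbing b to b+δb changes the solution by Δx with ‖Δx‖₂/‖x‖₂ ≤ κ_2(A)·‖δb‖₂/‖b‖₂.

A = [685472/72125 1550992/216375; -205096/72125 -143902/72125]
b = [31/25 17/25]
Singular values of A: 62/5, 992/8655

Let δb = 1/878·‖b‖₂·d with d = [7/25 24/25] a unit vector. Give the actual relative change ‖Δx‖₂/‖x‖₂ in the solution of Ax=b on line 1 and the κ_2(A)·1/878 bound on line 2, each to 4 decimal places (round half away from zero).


largest singular value 62/5, smallest 992/8655
κ = σ_max/σ_min = (62/5)/(992/8655) = 108.1875
κ_2(A)·‖δb‖/‖b‖ = 0.1232
solve Ax = b  →  x = [-5.1704 7.0282]
‖b‖₂ = 1.4142 and ‖x‖₂ = 8.7252
Δx = A⁻¹·δb where δb = 1/878·1.4142·d; ‖Δx‖ = 0.0141
dividing the unrounded norms, ‖Δx‖/‖x‖ = 0.0016
realised/bound (from unrounded values) ≈ 0.0131

0.0016
0.1232


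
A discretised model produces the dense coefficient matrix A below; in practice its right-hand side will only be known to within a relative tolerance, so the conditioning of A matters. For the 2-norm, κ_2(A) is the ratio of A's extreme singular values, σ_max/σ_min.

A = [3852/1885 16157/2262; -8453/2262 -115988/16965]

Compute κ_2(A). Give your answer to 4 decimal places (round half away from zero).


9.0000

AᵀA = [2759209/152100 183184/4563; 183184/4563 133827361/1368900]; tr = 469409/4050, det = 131079601/810000
eigenvalues of AᵀA: λ = (tr ± √(tr²−4·det))/2 = 11449/100, 11449/8100
σ_max=√(11449/100)=(107/10), σ_min=√(11449/8100)=(107/90) → κ = 9.0000


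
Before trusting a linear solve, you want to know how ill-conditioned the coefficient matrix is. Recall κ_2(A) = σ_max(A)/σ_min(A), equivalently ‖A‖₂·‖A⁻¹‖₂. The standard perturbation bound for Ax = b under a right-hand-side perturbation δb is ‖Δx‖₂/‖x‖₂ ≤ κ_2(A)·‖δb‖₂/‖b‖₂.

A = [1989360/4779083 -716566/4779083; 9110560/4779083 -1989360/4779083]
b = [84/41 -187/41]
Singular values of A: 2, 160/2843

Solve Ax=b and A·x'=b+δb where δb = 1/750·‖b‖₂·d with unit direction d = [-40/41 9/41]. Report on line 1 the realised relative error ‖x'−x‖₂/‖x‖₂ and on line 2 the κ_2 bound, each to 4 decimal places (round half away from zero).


0.0022
0.0474

largest singular value 2, smallest 160/2843
condition number: 2 ÷ (160/2843) = 35.5375
κ_2(A)·‖δb‖/‖b‖ = 0.0474
solve Ax = b  →  x = [-13.6526 -51.5671]
‖b‖ = 5.0000, ‖x‖ = 53.3438
Δx = A⁻¹·δb where δb = 1/750·5.0000·d; ‖Δx‖ = 0.1185
dividing the unrounded norms, ‖Δx‖/‖x‖ = 0.0022
tightness: 0.0022 against a bound of 0.0474 (unrounded ratio ≈ 0.0469)


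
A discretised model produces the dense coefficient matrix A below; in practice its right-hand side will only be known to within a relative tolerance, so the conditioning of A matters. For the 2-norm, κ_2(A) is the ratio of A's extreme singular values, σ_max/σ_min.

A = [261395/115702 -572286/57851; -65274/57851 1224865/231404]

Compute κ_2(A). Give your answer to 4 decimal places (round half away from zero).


AᵀA = [295398361/46321636 -655946775/23160818; -655946775/23160818 23323441249/185286544]; tr = 14577653/110224, det = 279841/440896
eigenvalues of AᵀA: λ = (tr ± √(tr²−4·det))/2 = 529/4, 529/110224
κ_2(A) = √(λ_max/λ_min) = √((529/4) / (529/110224)) = 166.0000

166.0000


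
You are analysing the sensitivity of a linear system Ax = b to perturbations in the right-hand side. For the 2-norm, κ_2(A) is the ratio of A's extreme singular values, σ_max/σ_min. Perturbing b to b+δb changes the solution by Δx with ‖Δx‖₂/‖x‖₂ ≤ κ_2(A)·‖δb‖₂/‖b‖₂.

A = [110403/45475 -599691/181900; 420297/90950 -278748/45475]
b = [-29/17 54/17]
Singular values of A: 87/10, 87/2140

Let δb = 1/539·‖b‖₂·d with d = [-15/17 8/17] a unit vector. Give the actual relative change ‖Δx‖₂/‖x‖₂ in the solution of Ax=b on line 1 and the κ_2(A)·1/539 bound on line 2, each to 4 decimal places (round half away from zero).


from the listed singular values, σ₁ = 87/10, σ_n = 87/2140
κ_2(A) = (87/10) / (87/2140) = 214.0000
perturbation bound = 214.0000·1/539 = 0.3970
solve Ax = b  →  x = [59.1724 44.0920]
‖b‖ = 3.6056, ‖x‖ = 73.7935
with δb = [-0.0059 0.0031], A·Δx = δb → ‖Δx‖ = 0.1645
relative error = 0.0022
so the bound overstates the realised error by a factor of ≈ 178.0596 (computed from the unrounded values)

0.0022
0.3970


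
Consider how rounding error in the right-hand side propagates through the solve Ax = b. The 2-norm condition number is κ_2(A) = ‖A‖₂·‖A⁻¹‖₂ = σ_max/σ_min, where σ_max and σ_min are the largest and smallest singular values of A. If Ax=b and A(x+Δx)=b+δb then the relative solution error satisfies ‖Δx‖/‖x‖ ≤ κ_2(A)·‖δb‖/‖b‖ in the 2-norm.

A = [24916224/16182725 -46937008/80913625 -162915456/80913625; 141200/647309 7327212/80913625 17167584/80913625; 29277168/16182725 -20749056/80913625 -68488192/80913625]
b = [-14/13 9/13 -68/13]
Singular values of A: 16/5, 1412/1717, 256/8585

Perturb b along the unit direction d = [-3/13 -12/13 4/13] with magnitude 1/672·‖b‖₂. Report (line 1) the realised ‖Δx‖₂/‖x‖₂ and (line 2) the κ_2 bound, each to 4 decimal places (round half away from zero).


0.0040
0.1597

largest singular value 16/5, smallest 256/8585
κ_2(A) = (16/5) / (256/8585) = 107.3125
perturbation bound = 107.3125·1/672 = 0.1597
solve Ax = b  →  x = [-3.4210 63.8892 -20.4881]
2-norm of b is 5.3852; of x, 67.1811
re-solving with b+δb shifts x by Δx of norm 0.2687
dividing the unrounded norms, ‖Δx‖/‖x‖ = 0.0040
realised/bound (from unrounded values) ≈ 0.0250


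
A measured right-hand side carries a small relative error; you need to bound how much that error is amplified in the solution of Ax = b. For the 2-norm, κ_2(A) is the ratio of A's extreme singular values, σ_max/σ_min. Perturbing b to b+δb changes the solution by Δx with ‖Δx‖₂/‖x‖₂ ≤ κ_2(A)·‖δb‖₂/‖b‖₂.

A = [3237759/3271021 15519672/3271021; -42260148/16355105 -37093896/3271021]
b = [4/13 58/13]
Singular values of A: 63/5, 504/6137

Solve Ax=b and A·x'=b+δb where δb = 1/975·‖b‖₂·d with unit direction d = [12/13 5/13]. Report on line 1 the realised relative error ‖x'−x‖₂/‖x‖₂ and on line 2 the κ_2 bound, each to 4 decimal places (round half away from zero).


from the listed singular values, σ₁ = 63/5, σ_n = 504/6137
κ = σ_max/σ_min = (63/5)/(504/6137) = 153.4250
κ_2(A)·‖δb‖/‖b‖ = 0.1574
solve Ax = b  →  x = [-23.8289 5.0361]
‖b‖₂ = 4.4721 and ‖x‖₂ = 24.3552
Δx = A⁻¹·δb where δb = 1/975·4.4721·d; ‖Δx‖ = 0.0559
relative error = 0.0023
realised/bound (from unrounded values) ≈ 0.0146

0.0023
0.1574


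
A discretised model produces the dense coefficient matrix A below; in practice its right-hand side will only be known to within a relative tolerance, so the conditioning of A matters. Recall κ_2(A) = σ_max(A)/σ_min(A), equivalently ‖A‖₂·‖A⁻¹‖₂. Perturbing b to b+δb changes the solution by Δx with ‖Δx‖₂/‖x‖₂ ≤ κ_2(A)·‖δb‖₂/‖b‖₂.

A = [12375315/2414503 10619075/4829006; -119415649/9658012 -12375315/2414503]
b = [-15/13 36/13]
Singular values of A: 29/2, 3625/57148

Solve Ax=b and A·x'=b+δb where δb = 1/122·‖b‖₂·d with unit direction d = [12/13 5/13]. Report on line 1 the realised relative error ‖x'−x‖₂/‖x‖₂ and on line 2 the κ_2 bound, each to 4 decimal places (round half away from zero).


1.8737
1.8737

σ_max = 29/2, σ_min = 3625/57148
κ = σ_max/σ_min = (29/2)/(3625/57148) = 228.5920
worst-case relative error ≤ 228.5920 × 1/122 = 1.8737
solve Ax = b  →  x = [-0.1910 -0.0796]
‖b‖ = 3.0000, ‖x‖ = 0.2069
δb = ε·‖b‖·d = [0.0227 0.0095]; solving A·Δx = δb gives ‖Δx‖ = 0.3877
relative error = 1.8737
tightness: 1.8737 against a bound of 1.8737; the bound is attained (ratio 1)
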